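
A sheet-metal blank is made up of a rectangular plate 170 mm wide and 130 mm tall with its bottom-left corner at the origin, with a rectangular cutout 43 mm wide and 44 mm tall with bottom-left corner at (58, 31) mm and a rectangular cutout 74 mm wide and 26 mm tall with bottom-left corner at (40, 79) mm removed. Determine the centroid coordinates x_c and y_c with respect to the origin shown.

x_c = 86.41 mm, y_c = 63.40 mm

plate: A = 170 × 130 = 22100.00, centroid at (85.00, 65.00).
hole 1: A = −(43 × 44) = -1892.00, centroid at (79.50, 53.00).
hole 2: A = −(74 × 26) = -1924.00, centroid at (77.00, 92.00).
ΣA = 18284.00 mm², ΣAx_c = 1579938.00 mm³, ΣAy_c = 1159216.00 mm³.
x_c = 1579938.00/18284.00 = 86.41 mm; y_c = 1159216.00/18284.00 = 63.40 mm.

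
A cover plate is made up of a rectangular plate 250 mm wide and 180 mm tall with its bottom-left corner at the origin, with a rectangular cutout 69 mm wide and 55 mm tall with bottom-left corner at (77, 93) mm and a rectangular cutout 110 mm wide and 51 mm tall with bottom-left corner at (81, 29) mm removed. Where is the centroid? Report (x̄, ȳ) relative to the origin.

plate: A = 250 × 180 = 45000.00, centroid at (125.00, 90.00).
hole 1: A = −(69 × 55) = -3795.00, centroid at (111.50, 120.50).
hole 2: A = −(110 × 51) = -5610.00, centroid at (136.00, 54.50).
ΣA = 35595.00 mm², ΣAx̄ = 4438897.50 mm³, ΣAȳ = 3286957.50 mm³.
x̄ = 4438897.50/35595.00 = 124.71 mm; ȳ = 3286957.50/35595.00 = 92.34 mm.

x̄ = 124.71 mm, ȳ = 92.34 mm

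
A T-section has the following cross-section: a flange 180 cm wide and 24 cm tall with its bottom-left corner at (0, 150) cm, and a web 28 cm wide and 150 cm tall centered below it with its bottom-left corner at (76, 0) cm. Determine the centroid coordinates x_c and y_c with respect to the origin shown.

Part | A | x̄ᵢ | ȳᵢ | A·x̄ᵢ | A·ȳᵢ
web | 4200.00 | 90.00 | 75.00 | 378000.00 | 315000.00
flange | 4320.00 | 90.00 | 162.00 | 388800.00 | 699840.00
Σ | 8520.00 |  |  | 766800.00 | 1014840.00
x_c = 766800.00 / 8520.00 = 90.00 cm
y_c = 1014840.00 / 8520.00 = 119.11 cm

x_c = 90.00 cm, y_c = 119.11 cm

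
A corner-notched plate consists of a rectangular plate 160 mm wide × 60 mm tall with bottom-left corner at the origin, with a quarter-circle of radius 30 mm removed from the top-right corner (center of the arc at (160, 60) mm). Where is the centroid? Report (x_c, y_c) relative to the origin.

x_c = 74.65 mm, y_c = 28.63 mm

Part | A | x̄ᵢ | ȳᵢ | A·x̄ᵢ | A·ȳᵢ
plate | 9600.00 | 80.00 | 30.00 | 768000.00 | 288000.00
removed quarter-circle | -706.86 | 147.27 | 47.27 | -104097.34 | -33411.50
Σ | 8893.14 |  |  | 663902.66 | 254588.50
x_c = 663902.66 / 8893.14 = 74.65 mm
y_c = 254588.50 / 8893.14 = 28.63 mm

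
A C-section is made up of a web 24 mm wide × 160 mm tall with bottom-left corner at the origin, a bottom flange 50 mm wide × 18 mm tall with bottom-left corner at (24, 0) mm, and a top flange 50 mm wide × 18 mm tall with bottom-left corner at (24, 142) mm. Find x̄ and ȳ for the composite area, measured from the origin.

web: A = 24 × 160 = 3840.00, centroid at (12.00, 80.00).
bottom flange: A = 50 × 18 = 900.00, centroid at (49.00, 9.00).
top flange: A = 50 × 18 = 900.00, centroid at (49.00, 151.00).
ΣA = 5640.00 mm²
ΣAx̄ = (3840.00)(12.00) + (900.00)(49.00) + (900.00)(49.00) = 134280.00 mm³
ΣAȳ = (3840.00)(80.00) + (900.00)(9.00) + (900.00)(151.00) = 451200.00 mm³
x̄ = 134280.00 / 5640.00 = 23.81 mm
ȳ = 451200.00 / 5640.00 = 80.00 mm

x̄ = 23.81 mm, ȳ = 80.00 mm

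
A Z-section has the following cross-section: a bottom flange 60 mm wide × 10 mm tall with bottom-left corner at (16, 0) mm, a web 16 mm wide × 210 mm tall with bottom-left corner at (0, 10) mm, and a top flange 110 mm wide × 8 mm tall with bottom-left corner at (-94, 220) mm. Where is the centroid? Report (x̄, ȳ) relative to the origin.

Part | A | x̄ᵢ | ȳᵢ | A·x̄ᵢ | A·ȳᵢ
bottom flange | 600.00 | 46.00 | 5.00 | 27600.00 | 3000.00
web | 3360.00 | 8.00 | 115.00 | 26880.00 | 386400.00
top flange | 880.00 | -39.00 | 224.00 | -34320.00 | 197120.00
Σ | 4840.00 |  |  | 20160.00 | 586520.00
x̄ = 20160.00 / 4840.00 = 4.17 mm
ȳ = 586520.00 / 4840.00 = 121.18 mm

x̄ = 4.17 mm, ȳ = 121.18 mm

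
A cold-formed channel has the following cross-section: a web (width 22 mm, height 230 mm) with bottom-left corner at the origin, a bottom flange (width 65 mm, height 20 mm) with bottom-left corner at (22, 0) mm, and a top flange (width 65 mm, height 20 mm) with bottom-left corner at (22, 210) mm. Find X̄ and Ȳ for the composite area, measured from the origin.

web: A = 22 × 230 = 5060.00, centroid at (11.00, 115.00).
bottom flange: A = 65 × 20 = 1300.00, centroid at (54.50, 10.00).
top flange: A = 65 × 20 = 1300.00, centroid at (54.50, 220.00).
ΣA = 7660.00 mm², ΣAX̄ = 197360.00 mm³, ΣAȲ = 880900.00 mm³.
X̄ = 197360.00/7660.00 = 25.77 mm; Ȳ = 880900.00/7660.00 = 115.00 mm.

X̄ = 25.77 mm, Ȳ = 115.00 mm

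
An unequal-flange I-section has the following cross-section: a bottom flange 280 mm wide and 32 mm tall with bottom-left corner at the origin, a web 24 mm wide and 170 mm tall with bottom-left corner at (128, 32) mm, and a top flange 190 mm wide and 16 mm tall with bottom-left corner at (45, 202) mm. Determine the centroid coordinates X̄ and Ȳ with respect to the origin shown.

X̄ = 140.00 mm, Ȳ = 78.30 mm

Part | A | x̄ᵢ | ȳᵢ | A·x̄ᵢ | A·ȳᵢ
bottom flange | 8960.00 | 140.00 | 16.00 | 1254400.00 | 143360.00
web | 4080.00 | 140.00 | 117.00 | 571200.00 | 477360.00
top flange | 3040.00 | 140.00 | 210.00 | 425600.00 | 638400.00
Σ | 16080.00 |  |  | 2251200.00 | 1259120.00
X̄ = 2251200.00 / 16080.00 = 140.00 mm
Ȳ = 1259120.00 / 16080.00 = 78.30 mm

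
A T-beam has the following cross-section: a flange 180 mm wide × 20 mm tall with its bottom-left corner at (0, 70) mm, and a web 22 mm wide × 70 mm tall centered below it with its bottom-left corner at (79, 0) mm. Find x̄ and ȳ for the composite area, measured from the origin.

Part | A | x̄ᵢ | ȳᵢ | A·x̄ᵢ | A·ȳᵢ
web | 1540.00 | 90.00 | 35.00 | 138600.00 | 53900.00
flange | 3600.00 | 90.00 | 80.00 | 324000.00 | 288000.00
Σ | 5140.00 |  |  | 462600.00 | 341900.00
x̄ = 462600.00 / 5140.00 = 90.00 mm
ȳ = 341900.00 / 5140.00 = 66.52 mm

x̄ = 90.00 mm, ȳ = 66.52 mm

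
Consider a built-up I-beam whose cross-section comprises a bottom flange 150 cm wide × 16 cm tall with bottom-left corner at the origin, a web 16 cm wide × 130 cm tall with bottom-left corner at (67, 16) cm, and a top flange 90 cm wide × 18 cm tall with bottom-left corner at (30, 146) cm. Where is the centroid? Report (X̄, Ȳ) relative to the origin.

Part | A | x̄ᵢ | ȳᵢ | A·x̄ᵢ | A·ȳᵢ
bottom flange | 2400.00 | 75.00 | 8.00 | 180000.00 | 19200.00
web | 2080.00 | 75.00 | 81.00 | 156000.00 | 168480.00
top flange | 1620.00 | 75.00 | 155.00 | 121500.00 | 251100.00
Σ | 6100.00 |  |  | 457500.00 | 438780.00
X̄ = 457500.00 / 6100.00 = 75.00 cm
Ȳ = 438780.00 / 6100.00 = 71.93 cm

X̄ = 75.00 cm, Ȳ = 71.93 cm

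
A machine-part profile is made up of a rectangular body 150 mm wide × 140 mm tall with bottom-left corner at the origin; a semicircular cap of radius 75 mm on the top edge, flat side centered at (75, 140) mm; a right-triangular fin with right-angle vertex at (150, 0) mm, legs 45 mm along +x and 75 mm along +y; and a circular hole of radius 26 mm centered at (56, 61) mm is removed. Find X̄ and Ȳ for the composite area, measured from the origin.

Part | A | x̄ᵢ | ȳᵢ | A·x̄ᵢ | A·ȳᵢ
rectangular body | 21000.00 | 75.00 | 70.00 | 1575000.00 | 1470000.00
semicircular top | 8835.73 | 75.00 | 171.83 | 662679.70 | 1518252.11
triangular fin | 1687.50 | 165.00 | 25.00 | 278437.50 | 42187.50
hole | -2123.72 | 56.00 | 61.00 | -118928.13 | -129546.71
Σ | 29399.51 |  |  | 2397189.07 | 2900892.89
X̄ = 2397189.07 / 29399.51 = 81.54 mm
Ȳ = 2900892.89 / 29399.51 = 98.67 mm

X̄ = 81.54 mm, Ȳ = 98.67 mm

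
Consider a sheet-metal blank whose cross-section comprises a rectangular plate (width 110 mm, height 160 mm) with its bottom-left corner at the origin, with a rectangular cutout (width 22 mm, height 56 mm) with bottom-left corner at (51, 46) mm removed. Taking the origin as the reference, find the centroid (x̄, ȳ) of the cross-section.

x̄ = 54.47 mm, ȳ = 80.45 mm

plate: A = 110 × 160 = 17600.00, centroid at (55.00, 80.00).
hole: A = −(22 × 56) = -1232.00, centroid at (62.00, 74.00).
ΣA = 16368.00 mm², ΣAx̄ = 891616.00 mm³, ΣAȳ = 1316832.00 mm³.
x̄ = 891616.00/16368.00 = 54.47 mm; ȳ = 1316832.00/16368.00 = 80.45 mm.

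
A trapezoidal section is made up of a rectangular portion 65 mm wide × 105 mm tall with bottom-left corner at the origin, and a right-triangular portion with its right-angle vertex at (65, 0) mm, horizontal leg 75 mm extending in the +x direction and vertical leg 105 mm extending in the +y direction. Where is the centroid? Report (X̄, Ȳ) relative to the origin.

X̄ = 53.54 mm, Ȳ = 46.10 mm

rectangular portion: A = 65 × 105 = 6825.00, centroid at (32.50, 52.50).
triangular portion: A = ½·75·105 = 3937.50, centroid at (90.00, 35.00).
ΣA = 10762.50 mm²
ΣAX̄ = (6825.00)(32.50) + (3937.50)(90.00) = 576187.50 mm³
ΣAȲ = (6825.00)(52.50) + (3937.50)(35.00) = 496125.00 mm³
X̄ = 576187.50 / 10762.50 = 53.54 mm
Ȳ = 496125.00 / 10762.50 = 46.10 mm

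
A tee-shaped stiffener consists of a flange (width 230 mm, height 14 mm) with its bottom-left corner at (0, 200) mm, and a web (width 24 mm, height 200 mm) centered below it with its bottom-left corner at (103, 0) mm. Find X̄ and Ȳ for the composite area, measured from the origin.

web: A = 24 × 200 = 4800.00, centroid at (115.00, 100.00).
flange: A = 230 × 14 = 3220.00, centroid at (115.00, 207.00).
ΣA = 8020.00 mm², ΣAX̄ = 922300.00 mm³, ΣAȲ = 1146540.00 mm³.
X̄ = 922300.00/8020.00 = 115.00 mm; Ȳ = 1146540.00/8020.00 = 142.96 mm.

X̄ = 115.00 mm, Ȳ = 142.96 mm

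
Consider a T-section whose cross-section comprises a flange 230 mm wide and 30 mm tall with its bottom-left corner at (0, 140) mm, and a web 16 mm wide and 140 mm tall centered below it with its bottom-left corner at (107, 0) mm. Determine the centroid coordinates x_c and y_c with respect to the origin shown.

x_c = 115.00 mm, y_c = 134.17 mm

Part | A | x̄ᵢ | ȳᵢ | A·x̄ᵢ | A·ȳᵢ
web | 2240.00 | 115.00 | 70.00 | 257600.00 | 156800.00
flange | 6900.00 | 115.00 | 155.00 | 793500.00 | 1069500.00
Σ | 9140.00 |  |  | 1051100.00 | 1226300.00
x_c = 1051100.00 / 9140.00 = 115.00 mm
y_c = 1226300.00 / 9140.00 = 134.17 mm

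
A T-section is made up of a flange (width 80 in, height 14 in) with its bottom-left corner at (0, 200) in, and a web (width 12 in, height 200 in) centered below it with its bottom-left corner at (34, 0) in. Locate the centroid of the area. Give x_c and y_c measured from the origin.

x_c = 40.00 in, y_c = 134.05 in

Part | A | x̄ᵢ | ȳᵢ | A·x̄ᵢ | A·ȳᵢ
web | 2400.00 | 40.00 | 100.00 | 96000.00 | 240000.00
flange | 1120.00 | 40.00 | 207.00 | 44800.00 | 231840.00
Σ | 3520.00 |  |  | 140800.00 | 471840.00
x_c = 140800.00 / 3520.00 = 40.00 in
y_c = 471840.00 / 3520.00 = 134.05 in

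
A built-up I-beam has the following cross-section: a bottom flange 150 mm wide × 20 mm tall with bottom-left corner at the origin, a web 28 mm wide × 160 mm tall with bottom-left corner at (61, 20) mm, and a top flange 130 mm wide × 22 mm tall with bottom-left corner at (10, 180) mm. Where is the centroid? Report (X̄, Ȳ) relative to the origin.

Part | A | x̄ᵢ | ȳᵢ | A·x̄ᵢ | A·ȳᵢ
bottom flange | 3000.00 | 75.00 | 10.00 | 225000.00 | 30000.00
web | 4480.00 | 75.00 | 100.00 | 336000.00 | 448000.00
top flange | 2860.00 | 75.00 | 191.00 | 214500.00 | 546260.00
Σ | 10340.00 |  |  | 775500.00 | 1024260.00
X̄ = 775500.00 / 10340.00 = 75.00 mm
Ȳ = 1024260.00 / 10340.00 = 99.06 mm

X̄ = 75.00 mm, Ȳ = 99.06 mm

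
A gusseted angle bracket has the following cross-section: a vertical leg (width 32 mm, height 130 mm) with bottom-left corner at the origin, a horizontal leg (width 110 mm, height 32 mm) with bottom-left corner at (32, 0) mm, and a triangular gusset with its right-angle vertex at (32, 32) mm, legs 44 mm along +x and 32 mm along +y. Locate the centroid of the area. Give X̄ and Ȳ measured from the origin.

X̄ = 48.38 mm, Ȳ = 42.55 mm

vertical leg: A = 32 × 130 = 4160.00, centroid at (16.00, 65.00).
horizontal leg: A = 110 × 32 = 3520.00, centroid at (87.00, 16.00).
gusset: A = ½·44·32 = 704.00, centroid at (46.67, 42.67).
ΣA = 8384.00 mm², ΣAX̄ = 405653.33 mm³, ΣAȲ = 356757.33 mm³.
X̄ = 405653.33/8384.00 = 48.38 mm; Ȳ = 356757.33/8384.00 = 42.55 mm.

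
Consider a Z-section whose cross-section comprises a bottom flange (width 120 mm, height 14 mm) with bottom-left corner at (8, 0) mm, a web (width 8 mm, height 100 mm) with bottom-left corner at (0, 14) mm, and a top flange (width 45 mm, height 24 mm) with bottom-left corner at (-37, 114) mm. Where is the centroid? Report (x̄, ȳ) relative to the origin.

x̄ = 28.59 mm, ȳ = 55.91 mm

bottom flange: A = 120 × 14 = 1680.00, centroid at (68.00, 7.00).
web: A = 8 × 100 = 800.00, centroid at (4.00, 64.00).
top flange: A = 45 × 24 = 1080.00, centroid at (-14.50, 126.00).
ΣA = 3560.00 mm²
ΣAx̄ = (1680.00)(68.00) + (800.00)(4.00) + (1080.00)(-14.50) = 101780.00 mm³
ΣAȳ = (1680.00)(7.00) + (800.00)(64.00) + (1080.00)(126.00) = 199040.00 mm³
x̄ = 101780.00 / 3560.00 = 28.59 mm
ȳ = 199040.00 / 3560.00 = 55.91 mm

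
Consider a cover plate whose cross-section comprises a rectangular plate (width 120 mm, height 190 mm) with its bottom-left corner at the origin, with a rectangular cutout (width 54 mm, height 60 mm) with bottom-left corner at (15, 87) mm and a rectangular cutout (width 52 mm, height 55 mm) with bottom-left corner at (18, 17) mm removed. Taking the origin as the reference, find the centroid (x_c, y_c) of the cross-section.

x_c = 66.23 mm, y_c = 99.38 mm

plate: A = 120 × 190 = 22800.00, centroid at (60.00, 95.00).
hole 1: A = −(54 × 60) = -3240.00, centroid at (42.00, 117.00).
hole 2: A = −(52 × 55) = -2860.00, centroid at (44.00, 44.50).
ΣA = 16700.00 mm²
ΣAx_c = (22800.00)(60.00) + (-3240.00)(42.00) + (-2860.00)(44.00) = 1106080.00 mm³
ΣAy_c = (22800.00)(95.00) + (-3240.00)(117.00) + (-2860.00)(44.50) = 1659650.00 mm³
x_c = 1106080.00 / 16700.00 = 66.23 mm
y_c = 1659650.00 / 16700.00 = 99.38 mm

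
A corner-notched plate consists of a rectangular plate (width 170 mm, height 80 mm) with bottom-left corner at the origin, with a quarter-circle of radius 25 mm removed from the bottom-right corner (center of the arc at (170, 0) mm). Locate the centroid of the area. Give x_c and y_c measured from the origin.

plate: A = 170 × 80 = 13600.00, centroid at (85.00, 40.00).
removed quarter-circle: A = −¼π·25² = -490.87, centroid at (159.39, 10.61).
ΣA = 13109.13 mm², ΣAx_c = 1077759.78 mm³, ΣAy_c = 538791.67 mm³.
x_c = 1077759.78/13109.13 = 82.21 mm; y_c = 538791.67/13109.13 = 41.10 mm.

x_c = 82.21 mm, y_c = 41.10 mm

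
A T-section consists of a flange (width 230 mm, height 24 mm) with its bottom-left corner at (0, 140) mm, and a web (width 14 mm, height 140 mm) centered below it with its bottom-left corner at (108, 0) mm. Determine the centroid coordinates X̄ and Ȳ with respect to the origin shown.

X̄ = 115.00 mm, Ȳ = 130.51 mm

web: A = 14 × 140 = 1960.00, centroid at (115.00, 70.00).
flange: A = 230 × 24 = 5520.00, centroid at (115.00, 152.00).
ΣA = 7480.00 mm²
ΣAX̄ = (1960.00)(115.00) + (5520.00)(115.00) = 860200.00 mm³
ΣAȲ = (1960.00)(70.00) + (5520.00)(152.00) = 976240.00 mm³
X̄ = 860200.00 / 7480.00 = 115.00 mm
Ȳ = 976240.00 / 7480.00 = 130.51 mm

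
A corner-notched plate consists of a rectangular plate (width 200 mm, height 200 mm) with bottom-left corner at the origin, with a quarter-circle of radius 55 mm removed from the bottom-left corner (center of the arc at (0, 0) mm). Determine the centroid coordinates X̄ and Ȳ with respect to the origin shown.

plate: A = 200 × 200 = 40000.00, centroid at (100.00, 100.00).
removed quarter-circle: A = −¼π·55² = -2375.83, centroid at (23.34, 23.34).
ΣA = 37624.17 mm², ΣAX̄ = 3944541.67 mm³, ΣAȲ = 3944541.67 mm³.
X̄ = 3944541.67/37624.17 = 104.84 mm; Ȳ = 3944541.67/37624.17 = 104.84 mm.

X̄ = 104.84 mm, Ȳ = 104.84 mm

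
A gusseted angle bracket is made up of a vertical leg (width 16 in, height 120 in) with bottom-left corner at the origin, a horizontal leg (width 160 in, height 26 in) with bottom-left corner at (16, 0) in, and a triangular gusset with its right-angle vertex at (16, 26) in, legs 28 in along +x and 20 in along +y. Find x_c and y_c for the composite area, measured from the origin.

Part | A | x̄ᵢ | ȳᵢ | A·x̄ᵢ | A·ȳᵢ
vertical leg | 1920.00 | 8.00 | 60.00 | 15360.00 | 115200.00
horizontal leg | 4160.00 | 96.00 | 13.00 | 399360.00 | 54080.00
gusset | 280.00 | 25.33 | 32.67 | 7093.33 | 9146.67
Σ | 6360.00 |  |  | 421813.33 | 178426.67
x_c = 421813.33 / 6360.00 = 66.32 in
y_c = 178426.67 / 6360.00 = 28.05 in

x_c = 66.32 in, y_c = 28.05 in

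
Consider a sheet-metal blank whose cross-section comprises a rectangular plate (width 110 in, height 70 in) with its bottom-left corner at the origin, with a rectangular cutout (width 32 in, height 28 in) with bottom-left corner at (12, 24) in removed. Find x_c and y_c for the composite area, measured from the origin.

plate: A = 110 × 70 = 7700.00, centroid at (55.00, 35.00).
hole: A = −(32 × 28) = -896.00, centroid at (28.00, 38.00).
ΣA = 6804.00 in², ΣAx_c = 398412.00 in³, ΣAy_c = 235452.00 in³.
x_c = 398412.00/6804.00 = 58.56 in; y_c = 235452.00/6804.00 = 34.60 in.

x_c = 58.56 in, y_c = 34.60 in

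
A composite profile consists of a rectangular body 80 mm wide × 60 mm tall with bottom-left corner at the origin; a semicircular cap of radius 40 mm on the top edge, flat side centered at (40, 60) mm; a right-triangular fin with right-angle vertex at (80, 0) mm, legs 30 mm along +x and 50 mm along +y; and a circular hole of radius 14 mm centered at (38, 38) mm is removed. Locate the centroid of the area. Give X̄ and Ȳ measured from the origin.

X̄ = 45.20 mm, Ȳ = 43.85 mm

rectangular body: A = 80 × 60 = 4800.00, centroid at (40.00, 30.00).
semicircular top: A = ½π·40² = 2513.27, centroid at (40.00, 76.98).
triangular fin: A = ½·30·50 = 750.00, centroid at (90.00, 16.67).
hole: A = −π·14² = -615.75, centroid at (38.00, 38.00).
ΣA = 7447.52 mm², ΣAX̄ = 336632.38 mm³, ΣAȲ = 326564.53 mm³.
X̄ = 336632.38/7447.52 = 45.20 mm; Ȳ = 326564.53/7447.52 = 43.85 mm.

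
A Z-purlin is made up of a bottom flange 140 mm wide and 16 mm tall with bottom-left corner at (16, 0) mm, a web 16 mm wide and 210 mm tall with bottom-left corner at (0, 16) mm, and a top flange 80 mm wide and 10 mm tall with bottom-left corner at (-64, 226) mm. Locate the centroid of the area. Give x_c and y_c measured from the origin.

x_c = 31.30 mm, y_c = 95.20 mm

bottom flange: A = 140 × 16 = 2240.00, centroid at (86.00, 8.00).
web: A = 16 × 210 = 3360.00, centroid at (8.00, 121.00).
top flange: A = 80 × 10 = 800.00, centroid at (-24.00, 231.00).
ΣA = 6400.00 mm²
ΣAx_c = (2240.00)(86.00) + (3360.00)(8.00) + (800.00)(-24.00) = 200320.00 mm³
ΣAy_c = (2240.00)(8.00) + (3360.00)(121.00) + (800.00)(231.00) = 609280.00 mm³
x_c = 200320.00 / 6400.00 = 31.30 mm
y_c = 609280.00 / 6400.00 = 95.20 mm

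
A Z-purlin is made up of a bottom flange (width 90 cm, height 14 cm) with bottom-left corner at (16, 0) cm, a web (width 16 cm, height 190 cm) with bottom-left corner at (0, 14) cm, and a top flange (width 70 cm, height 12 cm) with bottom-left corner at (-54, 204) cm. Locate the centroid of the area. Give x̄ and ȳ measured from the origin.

x̄ = 16.58 cm, ȳ = 100.50 cm

bottom flange: A = 90 × 14 = 1260.00, centroid at (61.00, 7.00).
web: A = 16 × 190 = 3040.00, centroid at (8.00, 109.00).
top flange: A = 70 × 12 = 840.00, centroid at (-19.00, 210.00).
ΣA = 5140.00 cm²
ΣAx̄ = (1260.00)(61.00) + (3040.00)(8.00) + (840.00)(-19.00) = 85220.00 cm³
ΣAȳ = (1260.00)(7.00) + (3040.00)(109.00) + (840.00)(210.00) = 516580.00 cm³
x̄ = 85220.00 / 5140.00 = 16.58 cm
ȳ = 516580.00 / 5140.00 = 100.50 cm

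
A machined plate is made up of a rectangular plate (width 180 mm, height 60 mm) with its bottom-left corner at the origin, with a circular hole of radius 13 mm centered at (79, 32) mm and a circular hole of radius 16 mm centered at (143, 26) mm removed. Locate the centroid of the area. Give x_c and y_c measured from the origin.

x_c = 86.11 mm, y_c = 30.23 mm

Part | A | x̄ᵢ | ȳᵢ | A·x̄ᵢ | A·ȳᵢ
plate | 10800.00 | 90.00 | 30.00 | 972000.00 | 324000.00
hole 1 | -530.93 | 79.00 | 32.00 | -41943.40 | -16989.73
hole 2 | -804.25 | 143.00 | 26.00 | -115007.42 | -20910.44
Σ | 9464.82 |  |  | 815049.17 | 286099.83
x_c = 815049.17 / 9464.82 = 86.11 mm
y_c = 286099.83 / 9464.82 = 30.23 mm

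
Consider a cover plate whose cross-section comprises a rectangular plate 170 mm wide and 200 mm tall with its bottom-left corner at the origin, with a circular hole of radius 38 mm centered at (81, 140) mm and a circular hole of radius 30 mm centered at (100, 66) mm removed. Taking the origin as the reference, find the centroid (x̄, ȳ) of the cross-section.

x̄ = 84.09 mm, ȳ = 96.80 mm

Part | A | x̄ᵢ | ȳᵢ | A·x̄ᵢ | A·ȳᵢ
plate | 34000.00 | 85.00 | 100.00 | 2890000.00 | 3400000.00
hole 1 | -4536.46 | 81.00 | 140.00 | -367453.24 | -635104.37
hole 2 | -2827.43 | 100.00 | 66.00 | -282743.34 | -186610.60
Σ | 26636.11 |  |  | 2239803.42 | 2578285.03
x̄ = 2239803.42 / 26636.11 = 84.09 mm
ȳ = 2578285.03 / 26636.11 = 96.80 mm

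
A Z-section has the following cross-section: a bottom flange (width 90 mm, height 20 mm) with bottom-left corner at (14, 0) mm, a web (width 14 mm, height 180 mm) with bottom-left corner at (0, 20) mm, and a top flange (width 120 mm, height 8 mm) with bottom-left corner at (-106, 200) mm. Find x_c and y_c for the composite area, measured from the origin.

x_c = 15.09 mm, y_c = 93.00 mm

bottom flange: A = 90 × 20 = 1800.00, centroid at (59.00, 10.00).
web: A = 14 × 180 = 2520.00, centroid at (7.00, 110.00).
top flange: A = 120 × 8 = 960.00, centroid at (-46.00, 204.00).
ΣA = 5280.00 mm², ΣAx_c = 79680.00 mm³, ΣAy_c = 491040.00 mm³.
x_c = 79680.00/5280.00 = 15.09 mm; y_c = 491040.00/5280.00 = 93.00 mm.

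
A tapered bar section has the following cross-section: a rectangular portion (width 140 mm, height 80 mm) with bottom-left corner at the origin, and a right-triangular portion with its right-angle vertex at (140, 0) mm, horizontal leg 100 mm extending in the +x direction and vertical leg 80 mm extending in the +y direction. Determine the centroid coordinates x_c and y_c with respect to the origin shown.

Part | A | x̄ᵢ | ȳᵢ | A·x̄ᵢ | A·ȳᵢ
rectangular portion | 11200.00 | 70.00 | 40.00 | 784000.00 | 448000.00
triangular portion | 4000.00 | 173.33 | 26.67 | 693333.33 | 106666.67
Σ | 15200.00 |  |  | 1477333.33 | 554666.67
x_c = 1477333.33 / 15200.00 = 97.19 mm
y_c = 554666.67 / 15200.00 = 36.49 mm

x_c = 97.19 mm, y_c = 36.49 mm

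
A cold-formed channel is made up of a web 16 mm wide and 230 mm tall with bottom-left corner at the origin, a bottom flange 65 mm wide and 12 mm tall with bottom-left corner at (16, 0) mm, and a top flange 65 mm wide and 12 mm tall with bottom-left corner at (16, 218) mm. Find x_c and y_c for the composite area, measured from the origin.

web: A = 16 × 230 = 3680.00, centroid at (8.00, 115.00).
bottom flange: A = 65 × 12 = 780.00, centroid at (48.50, 6.00).
top flange: A = 65 × 12 = 780.00, centroid at (48.50, 224.00).
ΣA = 5240.00 mm²
ΣAx_c = (3680.00)(8.00) + (780.00)(48.50) + (780.00)(48.50) = 105100.00 mm³
ΣAy_c = (3680.00)(115.00) + (780.00)(6.00) + (780.00)(224.00) = 602600.00 mm³
x_c = 105100.00 / 5240.00 = 20.06 mm
y_c = 602600.00 / 5240.00 = 115.00 mm

x_c = 20.06 mm, y_c = 115.00 mm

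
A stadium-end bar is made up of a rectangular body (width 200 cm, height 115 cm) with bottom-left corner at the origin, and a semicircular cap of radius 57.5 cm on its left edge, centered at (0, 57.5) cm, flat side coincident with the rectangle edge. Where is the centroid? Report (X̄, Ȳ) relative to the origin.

rectangular body: A = 200 × 115 = 23000.00, centroid at (100.00, 57.50).
semicircular end: A = ½π·57.5² = 5193.45, centroid at (-24.40, 57.50).
ΣA = 28193.45 cm², ΣAX̄ = 2173260.42 cm³, ΣAȲ = 1621123.11 cm³.
X̄ = 2173260.42/28193.45 = 77.08 cm; Ȳ = 1621123.11/28193.45 = 57.50 cm.

X̄ = 77.08 cm, Ȳ = 57.50 cm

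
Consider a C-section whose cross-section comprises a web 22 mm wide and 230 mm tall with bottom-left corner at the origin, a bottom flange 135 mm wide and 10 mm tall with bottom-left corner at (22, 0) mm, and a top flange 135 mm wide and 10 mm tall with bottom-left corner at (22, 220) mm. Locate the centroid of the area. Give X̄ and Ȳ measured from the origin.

X̄ = 38.31 mm, Ȳ = 115.00 mm

web: A = 22 × 230 = 5060.00, centroid at (11.00, 115.00).
bottom flange: A = 135 × 10 = 1350.00, centroid at (89.50, 5.00).
top flange: A = 135 × 10 = 1350.00, centroid at (89.50, 225.00).
ΣA = 7760.00 mm², ΣAX̄ = 297310.00 mm³, ΣAȲ = 892400.00 mm³.
X̄ = 297310.00/7760.00 = 38.31 mm; Ȳ = 892400.00/7760.00 = 115.00 mm.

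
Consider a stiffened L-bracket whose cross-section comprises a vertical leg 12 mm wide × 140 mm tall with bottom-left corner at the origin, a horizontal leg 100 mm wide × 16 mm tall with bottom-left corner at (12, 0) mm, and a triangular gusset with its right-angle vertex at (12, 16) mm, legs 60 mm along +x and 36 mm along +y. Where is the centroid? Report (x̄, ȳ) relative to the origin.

x̄ = 32.99 mm, ȳ = 36.84 mm

vertical leg: A = 12 × 140 = 1680.00, centroid at (6.00, 70.00).
horizontal leg: A = 100 × 16 = 1600.00, centroid at (62.00, 8.00).
gusset: A = ½·60·36 = 1080.00, centroid at (32.00, 28.00).
ΣA = 4360.00 mm², ΣAx̄ = 143840.00 mm³, ΣAȳ = 160640.00 mm³.
x̄ = 143840.00/4360.00 = 32.99 mm; ȳ = 160640.00/4360.00 = 36.84 mm.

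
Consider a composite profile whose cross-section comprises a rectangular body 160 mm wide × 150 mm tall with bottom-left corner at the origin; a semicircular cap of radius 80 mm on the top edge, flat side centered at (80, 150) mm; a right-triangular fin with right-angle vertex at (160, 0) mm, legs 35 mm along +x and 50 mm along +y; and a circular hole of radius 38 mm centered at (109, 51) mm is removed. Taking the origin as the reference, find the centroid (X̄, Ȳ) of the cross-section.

X̄ = 78.31 mm, Ȳ = 112.94 mm

rectangular body: A = 160 × 150 = 24000.00, centroid at (80.00, 75.00).
semicircular top: A = ½π·80² = 10053.10, centroid at (80.00, 183.95).
triangular fin: A = ½·35·50 = 875.00, centroid at (171.67, 16.67).
hole: A = −π·38² = -4536.46, centroid at (109.00, 51.00).
ΣA = 30391.64 mm²
ΣAX̄ = (24000.00)(80.00) + (10053.10)(80.00) + (875.00)(171.67) + (-4536.46)(109.00) = 2379981.94 mm³
ΣAȲ = (24000.00)(75.00) + (10053.10)(183.95) + (875.00)(16.67) + (-4536.46)(51.00) = 3432521.69 mm³
X̄ = 2379981.94 / 30391.64 = 78.31 mm
Ȳ = 3432521.69 / 30391.64 = 112.94 mm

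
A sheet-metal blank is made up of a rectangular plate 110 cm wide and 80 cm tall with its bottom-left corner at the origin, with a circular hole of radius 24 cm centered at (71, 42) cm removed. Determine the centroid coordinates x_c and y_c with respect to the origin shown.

plate: A = 110 × 80 = 8800.00, centroid at (55.00, 40.00).
hole: A = −π·24² = -1809.56, centroid at (71.00, 42.00).
ΣA = 6990.44 cm²
ΣAx_c = (8800.00)(55.00) + (-1809.56)(71.00) = 355521.43 cm³
ΣAy_c = (8800.00)(40.00) + (-1809.56)(42.00) = 275998.59 cm³
x_c = 355521.43 / 6990.44 = 50.86 cm
y_c = 275998.59 / 6990.44 = 39.48 cm

x_c = 50.86 cm, y_c = 39.48 cm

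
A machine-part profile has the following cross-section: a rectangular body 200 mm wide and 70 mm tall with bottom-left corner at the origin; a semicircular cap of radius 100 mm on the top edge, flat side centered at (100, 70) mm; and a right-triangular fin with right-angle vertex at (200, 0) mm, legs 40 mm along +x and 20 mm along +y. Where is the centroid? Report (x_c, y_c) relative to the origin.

rectangular body: A = 200 × 70 = 14000.00, centroid at (100.00, 35.00).
semicircular top: A = ½π·100² = 15707.96, centroid at (100.00, 112.44).
triangular fin: A = ½·40·20 = 400.00, centroid at (213.33, 6.67).
ΣA = 30107.96 mm², ΣAx_c = 3056129.66 mm³, ΣAy_c = 2258890.76 mm³.
x_c = 3056129.66/30107.96 = 101.51 mm; y_c = 2258890.76/30107.96 = 75.03 mm.

x_c = 101.51 mm, y_c = 75.03 mm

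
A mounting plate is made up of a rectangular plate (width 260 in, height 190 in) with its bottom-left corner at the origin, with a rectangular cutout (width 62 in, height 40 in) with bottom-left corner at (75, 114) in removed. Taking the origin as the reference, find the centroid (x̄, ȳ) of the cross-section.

x̄ = 131.27 in, ȳ = 92.94 in

plate: A = 260 × 190 = 49400.00, centroid at (130.00, 95.00).
hole: A = −(62 × 40) = -2480.00, centroid at (106.00, 134.00).
ΣA = 46920.00 in², ΣAx̄ = 6159120.00 in³, ΣAȳ = 4360680.00 in³.
x̄ = 6159120.00/46920.00 = 131.27 in; ȳ = 4360680.00/46920.00 = 92.94 in.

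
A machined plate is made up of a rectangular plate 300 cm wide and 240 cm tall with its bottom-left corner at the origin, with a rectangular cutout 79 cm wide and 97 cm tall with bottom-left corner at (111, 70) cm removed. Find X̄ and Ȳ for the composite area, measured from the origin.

X̄ = 149.94 cm, Ȳ = 120.18 cm

plate: A = 300 × 240 = 72000.00, centroid at (150.00, 120.00).
hole: A = −(79 × 97) = -7663.00, centroid at (150.50, 118.50).
ΣA = 64337.00 cm², ΣAX̄ = 9646718.50 cm³, ΣAȲ = 7731934.50 cm³.
X̄ = 9646718.50/64337.00 = 149.94 cm; Ȳ = 7731934.50/64337.00 = 120.18 cm.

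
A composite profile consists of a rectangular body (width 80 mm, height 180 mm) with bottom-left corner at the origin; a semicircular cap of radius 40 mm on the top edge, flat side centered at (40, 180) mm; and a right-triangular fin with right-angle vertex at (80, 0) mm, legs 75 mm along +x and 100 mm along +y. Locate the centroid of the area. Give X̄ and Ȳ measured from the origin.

rectangular body: A = 80 × 180 = 14400.00, centroid at (40.00, 90.00).
semicircular top: A = ½π·40² = 2513.27, centroid at (40.00, 196.98).
triangular fin: A = ½·75·100 = 3750.00, centroid at (105.00, 33.33).
ΣA = 20663.27 mm²
ΣAX̄ = (14400.00)(40.00) + (2513.27)(40.00) + (3750.00)(105.00) = 1070280.96 mm³
ΣAȲ = (14400.00)(90.00) + (2513.27)(196.98) + (3750.00)(33.33) = 1916056.01 mm³
X̄ = 1070280.96 / 20663.27 = 51.80 mm
Ȳ = 1916056.01 / 20663.27 = 92.73 mm

X̄ = 51.80 mm, Ȳ = 92.73 mm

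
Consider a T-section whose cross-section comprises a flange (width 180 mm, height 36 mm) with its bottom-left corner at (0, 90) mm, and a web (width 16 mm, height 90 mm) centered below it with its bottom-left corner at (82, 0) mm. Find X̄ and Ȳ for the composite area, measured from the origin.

X̄ = 90.00 mm, Ȳ = 96.55 mm

Part | A | x̄ᵢ | ȳᵢ | A·x̄ᵢ | A·ȳᵢ
web | 1440.00 | 90.00 | 45.00 | 129600.00 | 64800.00
flange | 6480.00 | 90.00 | 108.00 | 583200.00 | 699840.00
Σ | 7920.00 |  |  | 712800.00 | 764640.00
X̄ = 712800.00 / 7920.00 = 90.00 mm
Ȳ = 764640.00 / 7920.00 = 96.55 mm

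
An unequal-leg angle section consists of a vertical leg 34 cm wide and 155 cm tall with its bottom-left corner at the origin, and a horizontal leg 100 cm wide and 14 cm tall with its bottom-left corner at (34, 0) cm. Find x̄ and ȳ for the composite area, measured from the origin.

x̄ = 31.06 cm, ȳ = 62.70 cm

vertical leg: A = 34 × 155 = 5270.00, centroid at (17.00, 77.50).
horizontal leg: A = 100 × 14 = 1400.00, centroid at (84.00, 7.00).
ΣA = 6670.00 cm²
ΣAx̄ = (5270.00)(17.00) + (1400.00)(84.00) = 207190.00 cm³
ΣAȳ = (5270.00)(77.50) + (1400.00)(7.00) = 418225.00 cm³
x̄ = 207190.00 / 6670.00 = 31.06 cm
ȳ = 418225.00 / 6670.00 = 62.70 cm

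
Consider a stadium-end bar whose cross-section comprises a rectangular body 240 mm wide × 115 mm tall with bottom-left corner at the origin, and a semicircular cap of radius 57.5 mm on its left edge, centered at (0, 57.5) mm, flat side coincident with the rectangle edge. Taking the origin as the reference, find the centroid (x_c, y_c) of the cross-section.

rectangular body: A = 240 × 115 = 27600.00, centroid at (120.00, 57.50).
semicircular end: A = ½π·57.5² = 5193.45, centroid at (-24.40, 57.50).
ΣA = 32793.45 mm², ΣAx_c = 3185260.42 mm³, ΣAy_c = 1885623.11 mm³.
x_c = 3185260.42/32793.45 = 97.13 mm; y_c = 1885623.11/32793.45 = 57.50 mm.

x_c = 97.13 mm, y_c = 57.50 mm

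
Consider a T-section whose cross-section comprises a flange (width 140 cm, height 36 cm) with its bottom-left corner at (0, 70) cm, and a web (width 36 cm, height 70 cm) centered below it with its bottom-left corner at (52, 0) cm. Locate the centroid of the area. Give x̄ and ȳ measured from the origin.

x̄ = 70.00 cm, ȳ = 70.33 cm

Part | A | x̄ᵢ | ȳᵢ | A·x̄ᵢ | A·ȳᵢ
web | 2520.00 | 70.00 | 35.00 | 176400.00 | 88200.00
flange | 5040.00 | 70.00 | 88.00 | 352800.00 | 443520.00
Σ | 7560.00 |  |  | 529200.00 | 531720.00
x̄ = 529200.00 / 7560.00 = 70.00 cm
ȳ = 531720.00 / 7560.00 = 70.33 cm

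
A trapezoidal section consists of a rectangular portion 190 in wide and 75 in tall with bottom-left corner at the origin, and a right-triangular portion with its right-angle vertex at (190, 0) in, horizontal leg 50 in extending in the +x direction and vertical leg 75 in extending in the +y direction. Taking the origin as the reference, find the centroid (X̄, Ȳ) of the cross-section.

X̄ = 107.98 in, Ȳ = 36.05 in

rectangular portion: A = 190 × 75 = 14250.00, centroid at (95.00, 37.50).
triangular portion: A = ½·50·75 = 1875.00, centroid at (206.67, 25.00).
ΣA = 16125.00 in², ΣAX̄ = 1741250.00 in³, ΣAȲ = 581250.00 in³.
X̄ = 1741250.00/16125.00 = 107.98 in; Ȳ = 581250.00/16125.00 = 36.05 in.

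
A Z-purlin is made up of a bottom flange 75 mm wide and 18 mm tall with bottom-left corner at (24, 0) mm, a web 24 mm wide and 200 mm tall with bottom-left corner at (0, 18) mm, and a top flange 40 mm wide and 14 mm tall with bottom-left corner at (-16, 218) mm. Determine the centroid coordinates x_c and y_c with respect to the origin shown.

x_c = 21.29 mm, y_c = 105.00 mm

bottom flange: A = 75 × 18 = 1350.00, centroid at (61.50, 9.00).
web: A = 24 × 200 = 4800.00, centroid at (12.00, 118.00).
top flange: A = 40 × 14 = 560.00, centroid at (4.00, 225.00).
ΣA = 6710.00 mm², ΣAx_c = 142865.00 mm³, ΣAy_c = 704550.00 mm³.
x_c = 142865.00/6710.00 = 21.29 mm; y_c = 704550.00/6710.00 = 105.00 mm.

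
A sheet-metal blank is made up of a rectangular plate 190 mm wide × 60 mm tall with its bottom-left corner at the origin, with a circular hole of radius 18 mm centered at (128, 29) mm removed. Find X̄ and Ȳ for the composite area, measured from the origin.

X̄ = 91.76 mm, Ȳ = 30.10 mm

Part | A | x̄ᵢ | ȳᵢ | A·x̄ᵢ | A·ȳᵢ
plate | 11400.00 | 95.00 | 30.00 | 1083000.00 | 342000.00
hole | -1017.88 | 128.00 | 29.00 | -130288.13 | -29518.40
Σ | 10382.12 |  |  | 952711.87 | 312481.60
X̄ = 952711.87 / 10382.12 = 91.76 mm
Ȳ = 312481.60 / 10382.12 = 30.10 mm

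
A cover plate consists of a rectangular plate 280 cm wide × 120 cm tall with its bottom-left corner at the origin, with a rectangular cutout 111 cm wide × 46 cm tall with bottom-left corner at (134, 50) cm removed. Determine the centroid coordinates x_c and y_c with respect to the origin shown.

x_c = 131.13 cm, y_c = 57.67 cm

Part | A | x̄ᵢ | ȳᵢ | A·x̄ᵢ | A·ȳᵢ
plate | 33600.00 | 140.00 | 60.00 | 4704000.00 | 2016000.00
hole | -5106.00 | 189.50 | 73.00 | -967587.00 | -372738.00
Σ | 28494.00 |  |  | 3736413.00 | 1643262.00
x_c = 3736413.00 / 28494.00 = 131.13 cm
y_c = 1643262.00 / 28494.00 = 57.67 cm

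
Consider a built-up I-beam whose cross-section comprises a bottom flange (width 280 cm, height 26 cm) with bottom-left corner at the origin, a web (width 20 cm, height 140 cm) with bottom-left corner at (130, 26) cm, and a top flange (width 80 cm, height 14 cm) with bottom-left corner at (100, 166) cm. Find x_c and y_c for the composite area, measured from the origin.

bottom flange: A = 280 × 26 = 7280.00, centroid at (140.00, 13.00).
web: A = 20 × 140 = 2800.00, centroid at (140.00, 96.00).
top flange: A = 80 × 14 = 1120.00, centroid at (140.00, 173.00).
ΣA = 11200.00 cm²
ΣAx_c = (7280.00)(140.00) + (2800.00)(140.00) + (1120.00)(140.00) = 1568000.00 cm³
ΣAy_c = (7280.00)(13.00) + (2800.00)(96.00) + (1120.00)(173.00) = 557200.00 cm³
x_c = 1568000.00 / 11200.00 = 140.00 cm
y_c = 557200.00 / 11200.00 = 49.75 cm

x_c = 140.00 cm, y_c = 49.75 cm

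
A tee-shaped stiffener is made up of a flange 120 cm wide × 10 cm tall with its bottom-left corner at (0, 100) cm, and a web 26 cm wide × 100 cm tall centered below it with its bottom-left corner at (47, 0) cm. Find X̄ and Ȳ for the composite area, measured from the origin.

X̄ = 60.00 cm, Ȳ = 67.37 cm

web: A = 26 × 100 = 2600.00, centroid at (60.00, 50.00).
flange: A = 120 × 10 = 1200.00, centroid at (60.00, 105.00).
ΣA = 3800.00 cm², ΣAX̄ = 228000.00 cm³, ΣAȲ = 256000.00 cm³.
X̄ = 228000.00/3800.00 = 60.00 cm; Ȳ = 256000.00/3800.00 = 67.37 cm.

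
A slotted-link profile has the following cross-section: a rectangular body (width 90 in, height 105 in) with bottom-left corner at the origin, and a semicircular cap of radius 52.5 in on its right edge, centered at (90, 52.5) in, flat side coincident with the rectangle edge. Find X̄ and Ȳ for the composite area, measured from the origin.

X̄ = 66.14 in, Ȳ = 52.50 in

Part | A | x̄ᵢ | ȳᵢ | A·x̄ᵢ | A·ȳᵢ
rectangular body | 9450.00 | 45.00 | 52.50 | 425250.00 | 496125.00
semicircular end | 4329.51 | 112.28 | 52.50 | 486124.41 | 227299.14
Σ | 13779.51 |  |  | 911374.41 | 723424.14
X̄ = 911374.41 / 13779.51 = 66.14 in
Ȳ = 723424.14 / 13779.51 = 52.50 in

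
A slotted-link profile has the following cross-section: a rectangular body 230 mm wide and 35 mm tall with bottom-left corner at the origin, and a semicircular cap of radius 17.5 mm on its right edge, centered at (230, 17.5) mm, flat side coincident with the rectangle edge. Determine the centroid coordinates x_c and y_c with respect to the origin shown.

rectangular body: A = 230 × 35 = 8050.00, centroid at (115.00, 17.50).
semicircular end: A = ½π·17.5² = 481.06, centroid at (237.43, 17.50).
ΣA = 8531.06 mm²
ΣAx_c = (8050.00)(115.00) + (481.06)(237.43) = 1039965.88 mm³
ΣAy_c = (8050.00)(17.50) + (481.06)(17.50) = 149293.49 mm³
x_c = 1039965.88 / 8531.06 = 121.90 mm
y_c = 149293.49 / 8531.06 = 17.50 mm

x_c = 121.90 mm, y_c = 17.50 mm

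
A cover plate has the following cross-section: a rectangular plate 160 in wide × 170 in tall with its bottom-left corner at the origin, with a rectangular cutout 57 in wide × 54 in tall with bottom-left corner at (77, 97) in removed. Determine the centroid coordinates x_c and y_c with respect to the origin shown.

x_c = 76.75 in, y_c = 80.02 in

plate: A = 160 × 170 = 27200.00, centroid at (80.00, 85.00).
hole: A = −(57 × 54) = -3078.00, centroid at (105.50, 124.00).
ΣA = 24122.00 in²
ΣAx_c = (27200.00)(80.00) + (-3078.00)(105.50) = 1851271.00 in³
ΣAy_c = (27200.00)(85.00) + (-3078.00)(124.00) = 1930328.00 in³
x_c = 1851271.00 / 24122.00 = 76.75 in
y_c = 1930328.00 / 24122.00 = 80.02 in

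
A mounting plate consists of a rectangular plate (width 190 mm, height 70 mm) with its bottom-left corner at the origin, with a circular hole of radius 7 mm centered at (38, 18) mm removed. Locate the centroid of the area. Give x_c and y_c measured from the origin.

Part | A | x̄ᵢ | ȳᵢ | A·x̄ᵢ | A·ȳᵢ
plate | 13300.00 | 95.00 | 35.00 | 1263500.00 | 465500.00
hole | -153.94 | 38.00 | 18.00 | -5849.65 | -2770.88
Σ | 13146.06 |  |  | 1257650.35 | 462729.12
x_c = 1257650.35 / 13146.06 = 95.67 mm
y_c = 462729.12 / 13146.06 = 35.20 mm

x_c = 95.67 mm, y_c = 35.20 mm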